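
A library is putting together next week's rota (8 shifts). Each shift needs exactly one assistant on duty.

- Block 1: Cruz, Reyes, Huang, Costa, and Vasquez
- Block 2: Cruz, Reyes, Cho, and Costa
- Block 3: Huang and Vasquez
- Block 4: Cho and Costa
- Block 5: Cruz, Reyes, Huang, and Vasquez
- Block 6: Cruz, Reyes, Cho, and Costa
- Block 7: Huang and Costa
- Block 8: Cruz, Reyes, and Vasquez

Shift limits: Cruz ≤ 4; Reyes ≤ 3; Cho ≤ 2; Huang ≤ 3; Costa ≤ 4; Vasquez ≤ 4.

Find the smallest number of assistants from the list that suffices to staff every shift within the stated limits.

2

8 slots to fill and no one can take more than 4, so at least ⌈8/4⌉ = 2 assistants are needed.
Costa and Vasquez alone can cover everything: Block 1→Vasquez, Block 2→Costa, Block 3→Vasquez, Block 4→Costa, Block 5→Vasquez, Block 6→Costa, Block 7→Costa, Block 8→Vasquez.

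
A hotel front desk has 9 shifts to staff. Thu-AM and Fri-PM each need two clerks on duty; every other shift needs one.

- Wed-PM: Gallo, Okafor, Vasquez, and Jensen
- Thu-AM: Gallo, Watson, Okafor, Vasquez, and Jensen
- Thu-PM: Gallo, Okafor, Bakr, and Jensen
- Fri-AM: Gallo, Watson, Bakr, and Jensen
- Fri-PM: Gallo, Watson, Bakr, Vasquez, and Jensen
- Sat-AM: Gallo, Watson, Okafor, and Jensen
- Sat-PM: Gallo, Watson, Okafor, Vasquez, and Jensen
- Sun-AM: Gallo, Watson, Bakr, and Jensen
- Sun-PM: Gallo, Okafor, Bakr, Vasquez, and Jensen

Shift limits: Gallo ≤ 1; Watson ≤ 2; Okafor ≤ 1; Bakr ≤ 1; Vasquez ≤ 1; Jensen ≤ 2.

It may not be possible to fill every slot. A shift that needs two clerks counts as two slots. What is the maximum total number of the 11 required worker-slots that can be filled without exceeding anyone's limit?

8

Total capacity across all clerks is 1+2+1+1+1+2 = 8, and 11 slots are needed, so at most 8 can be filled.
An assignment achieving 8: Wed-PM→Gallo, Thu-AM→Vasquez+Jensen, Thu-PM→Okafor, Fri-AM→Watson, Fri-PM→Jensen, Sat-AM→Watson, Sun-AM→Bakr.
Loads: Gallo 1/1, Watson 2/2, Okafor 1/1, Bakr 1/1, Vasquez 1/1, Jensen 2/2.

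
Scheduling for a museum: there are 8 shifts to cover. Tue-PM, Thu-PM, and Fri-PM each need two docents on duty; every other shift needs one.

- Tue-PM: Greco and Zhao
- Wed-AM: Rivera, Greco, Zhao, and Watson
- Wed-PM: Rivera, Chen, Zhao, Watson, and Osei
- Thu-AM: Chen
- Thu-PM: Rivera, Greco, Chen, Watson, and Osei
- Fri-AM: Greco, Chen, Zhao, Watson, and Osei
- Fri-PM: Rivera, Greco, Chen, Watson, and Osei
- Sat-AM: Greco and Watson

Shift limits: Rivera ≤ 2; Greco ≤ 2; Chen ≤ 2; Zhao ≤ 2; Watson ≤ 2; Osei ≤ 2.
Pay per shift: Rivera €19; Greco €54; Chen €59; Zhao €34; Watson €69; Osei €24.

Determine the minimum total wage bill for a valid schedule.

Tue-PM can only be covered by Greco and Zhao, so that assignment is forced.
Thu-AM can only be covered by Chen, so that assignment is forced.
Picking the cheapest available docent for each shift independently would cost €349, but that ignores the shift limits.
An optimal schedule: Tue-PM→Zhao+Greco, Wed-AM→Rivera, Wed-PM→Rivera, Thu-AM→Chen, Thu-PM→Osei+Chen, Fri-AM→Zhao, Fri-PM→Osei+Watson, Sat-AM→Greco.
Total: 34 + 54 + 19 + 19 + 59 + 24 + 59 + 34 + 24 + 69 + 54 = €449.

€449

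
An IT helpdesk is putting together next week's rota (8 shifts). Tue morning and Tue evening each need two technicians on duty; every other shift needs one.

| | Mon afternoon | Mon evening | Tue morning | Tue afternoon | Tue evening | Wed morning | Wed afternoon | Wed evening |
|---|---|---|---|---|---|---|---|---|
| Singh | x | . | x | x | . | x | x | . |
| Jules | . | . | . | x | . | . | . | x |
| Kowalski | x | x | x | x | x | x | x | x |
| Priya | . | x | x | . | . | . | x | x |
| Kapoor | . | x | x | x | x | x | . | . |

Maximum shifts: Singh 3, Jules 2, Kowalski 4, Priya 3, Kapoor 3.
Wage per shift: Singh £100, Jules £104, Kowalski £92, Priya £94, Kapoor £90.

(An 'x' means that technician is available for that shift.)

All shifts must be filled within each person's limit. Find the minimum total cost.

£920

Tue evening can only be covered by Kowalski and Kapoor, so that assignment is forced.
Picking the cheapest available technician for each shift independently would cost £910, but that ignores the shift limits.
An optimal schedule: Mon afternoon→Kowalski, Mon evening→Kapoor, Tue morning→Kowalski+Priya, Tue afternoon→Kowalski, Tue evening→Kapoor+Kowalski, Wed morning→Kapoor, Wed afternoon→Priya, Wed evening→Priya.
Total: 92 + 90 + 92 + 94 + 92 + 90 + 92 + 90 + 94 + 94 = £920.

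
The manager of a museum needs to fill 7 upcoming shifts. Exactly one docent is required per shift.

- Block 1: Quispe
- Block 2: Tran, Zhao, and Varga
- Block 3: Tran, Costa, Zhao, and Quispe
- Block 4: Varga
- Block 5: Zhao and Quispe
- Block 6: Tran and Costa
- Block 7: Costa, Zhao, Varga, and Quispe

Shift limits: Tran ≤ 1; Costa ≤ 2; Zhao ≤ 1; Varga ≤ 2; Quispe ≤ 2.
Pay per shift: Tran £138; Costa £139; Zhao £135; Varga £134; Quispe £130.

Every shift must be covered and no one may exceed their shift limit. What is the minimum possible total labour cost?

£940

Block 1 can only be covered by Quispe, so that assignment is forced.
Block 4 can only be covered by Varga, so that assignment is forced.
Picking the cheapest available docent for each shift independently would cost £926, but that ignores the shift limits.
An optimal schedule: Block 1→Quispe, Block 2→Varga, Block 3→Zhao, Block 4→Varga, Block 5→Quispe, Block 6→Tran, Block 7→Costa.
Total: 130 + 134 + 135 + 134 + 130 + 138 + 139 = £940.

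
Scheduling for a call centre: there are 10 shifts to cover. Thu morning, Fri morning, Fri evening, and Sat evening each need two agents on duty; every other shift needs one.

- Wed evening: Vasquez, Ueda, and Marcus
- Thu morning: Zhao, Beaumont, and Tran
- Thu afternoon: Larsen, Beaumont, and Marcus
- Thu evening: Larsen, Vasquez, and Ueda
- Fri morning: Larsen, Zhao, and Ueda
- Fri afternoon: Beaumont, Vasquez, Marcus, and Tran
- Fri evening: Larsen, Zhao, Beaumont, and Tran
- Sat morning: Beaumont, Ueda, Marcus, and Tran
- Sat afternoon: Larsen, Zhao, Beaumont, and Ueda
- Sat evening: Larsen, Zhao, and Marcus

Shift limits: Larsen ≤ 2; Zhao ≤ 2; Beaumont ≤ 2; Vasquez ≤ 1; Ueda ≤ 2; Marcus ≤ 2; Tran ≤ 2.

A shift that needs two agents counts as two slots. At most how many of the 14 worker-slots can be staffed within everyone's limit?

13

Total capacity across all agents is 2+2+2+1+2+2+2 = 13, and 14 slots are needed, so at most 13 can be filled.
An assignment achieving 13: Wed evening→Vasquez, Thu morning→Zhao+Beaumont, Thu afternoon→Larsen, Thu evening→Larsen, Fri morning→Zhao+Ueda, Fri afternoon→Marcus, Fri evening→Beaumont+Tran, Sat morning→Tran, Sat afternoon→Ueda, Sat evening→Marcus.
Loads: Larsen 2/2, Zhao 2/2, Beaumont 2/2, Vasquez 1/1, Ueda 2/2, Marcus 2/2, Tran 2/2.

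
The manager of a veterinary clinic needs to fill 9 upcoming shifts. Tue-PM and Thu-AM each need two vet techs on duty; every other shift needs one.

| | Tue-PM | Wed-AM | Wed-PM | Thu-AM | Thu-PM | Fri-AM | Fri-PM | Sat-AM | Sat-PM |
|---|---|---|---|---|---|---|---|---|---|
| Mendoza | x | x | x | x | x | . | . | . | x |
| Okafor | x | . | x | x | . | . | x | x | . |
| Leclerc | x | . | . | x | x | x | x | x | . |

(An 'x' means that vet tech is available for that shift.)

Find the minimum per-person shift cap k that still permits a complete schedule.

4

With 3 vet techs and 11 worker-slots to fill, someone must work at least ⌈11/3⌉ = 4 shifts, so k ≥ 4.
k = 4 works: Tue-PM→Okafor+Leclerc, Wed-AM→Mendoza, Wed-PM→Mendoza, Thu-AM→Okafor+Leclerc, Thu-PM→Mendoza, Fri-AM→Leclerc, Fri-PM→Okafor, Sat-AM→Okafor, Sat-PM→Mendoza.
Loads: Mendoza 4, Okafor 4, Leclerc 3 — all ≤ 4.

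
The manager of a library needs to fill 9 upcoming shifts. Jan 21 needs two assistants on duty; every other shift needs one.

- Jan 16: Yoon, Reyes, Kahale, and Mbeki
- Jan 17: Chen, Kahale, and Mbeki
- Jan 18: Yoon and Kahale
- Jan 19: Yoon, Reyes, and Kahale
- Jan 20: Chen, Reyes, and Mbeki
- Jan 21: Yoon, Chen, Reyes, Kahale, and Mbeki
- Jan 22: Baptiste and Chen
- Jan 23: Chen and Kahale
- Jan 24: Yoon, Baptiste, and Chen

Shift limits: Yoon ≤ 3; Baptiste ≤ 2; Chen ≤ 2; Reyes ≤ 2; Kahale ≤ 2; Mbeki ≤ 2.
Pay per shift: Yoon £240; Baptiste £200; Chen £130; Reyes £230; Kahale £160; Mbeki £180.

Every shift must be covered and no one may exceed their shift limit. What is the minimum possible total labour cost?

Picking the cheapest available assistant for each shift independently would cost £1420, but that ignores the shift limits.
An optimal schedule: Jan 16→Reyes, Jan 17→Chen, Jan 18→Kahale, Jan 19→Kahale, Jan 20→Mbeki, Jan 21→Mbeki+Reyes, Jan 22→Baptiste, Jan 23→Chen, Jan 24→Baptiste.
Total: 230 + 130 + 160 + 160 + 180 + 180 + 230 + 200 + 130 + 200 = £1800.

£1800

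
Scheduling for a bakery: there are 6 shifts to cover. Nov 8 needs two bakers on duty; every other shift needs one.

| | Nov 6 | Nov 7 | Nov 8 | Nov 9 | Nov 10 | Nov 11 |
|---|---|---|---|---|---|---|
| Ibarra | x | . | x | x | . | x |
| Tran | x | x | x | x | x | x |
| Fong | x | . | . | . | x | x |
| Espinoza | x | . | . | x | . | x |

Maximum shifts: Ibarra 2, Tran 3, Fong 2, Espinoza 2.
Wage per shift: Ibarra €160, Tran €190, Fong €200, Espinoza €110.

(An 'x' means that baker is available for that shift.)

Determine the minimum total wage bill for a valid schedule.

Nov 7 can only be covered by Tran, so that assignment is forced.
Nov 8 can only be covered by Ibarra and Tran, so that assignment is forced.
Picking the cheapest available baker for each shift independently would cost €1060, but that ignores the shift limits.
An optimal schedule: Nov 6→Espinoza, Nov 7→Tran, Nov 8→Ibarra+Tran, Nov 9→Espinoza, Nov 10→Tran, Nov 11→Ibarra.
Total: 110 + 190 + 160 + 190 + 110 + 190 + 160 = €1110.

€1110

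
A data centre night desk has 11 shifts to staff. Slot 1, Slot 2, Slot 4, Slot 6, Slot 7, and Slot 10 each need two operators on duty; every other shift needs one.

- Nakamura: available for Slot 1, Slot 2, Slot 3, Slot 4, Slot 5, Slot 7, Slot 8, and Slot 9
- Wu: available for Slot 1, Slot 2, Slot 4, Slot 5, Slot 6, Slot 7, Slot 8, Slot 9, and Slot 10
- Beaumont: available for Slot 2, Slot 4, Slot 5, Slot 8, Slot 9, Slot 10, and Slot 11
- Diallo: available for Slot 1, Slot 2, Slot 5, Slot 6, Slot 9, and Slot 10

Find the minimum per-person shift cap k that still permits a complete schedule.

With 4 operators and 17 worker-slots to fill, someone must work at least ⌈17/4⌉ = 5 shifts, so k ≥ 5.
k = 5 works: Slot 1→Nakamura+Wu, Slot 2→Beaumont+Diallo, Slot 3→Nakamura, Slot 4→Nakamura+Wu, Slot 5→Beaumont, Slot 6→Wu+Diallo, Slot 7→Nakamura+Wu, Slot 8→Nakamura, Slot 9→Beaumont, Slot 10→Wu+Beaumont, Slot 11→Beaumont.
Loads: Nakamura 5, Wu 5, Beaumont 5, Diallo 2 — all ≤ 5.

5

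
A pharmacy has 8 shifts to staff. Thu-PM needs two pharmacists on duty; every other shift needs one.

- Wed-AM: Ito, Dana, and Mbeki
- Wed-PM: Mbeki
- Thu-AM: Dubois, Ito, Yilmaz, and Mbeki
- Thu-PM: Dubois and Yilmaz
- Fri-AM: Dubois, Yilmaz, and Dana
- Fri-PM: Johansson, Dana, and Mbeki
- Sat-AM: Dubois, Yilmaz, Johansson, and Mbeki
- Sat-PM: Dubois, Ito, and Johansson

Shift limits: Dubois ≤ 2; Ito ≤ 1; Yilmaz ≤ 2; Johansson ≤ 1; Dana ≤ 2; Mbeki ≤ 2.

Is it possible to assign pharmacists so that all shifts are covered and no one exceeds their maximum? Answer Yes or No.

Yes

Wed-PM can only be covered by Mbeki, so that assignment is forced.
Thu-PM can only be covered by Dubois and Yilmaz, so that assignment is forced.
One valid schedule: Wed-AM→Ito, Wed-PM→Mbeki, Thu-AM→Yilmaz, Thu-PM→Dubois+Yilmaz, Fri-AM→Dubois, Fri-PM→Dana, Sat-AM→Mbeki, Sat-PM→Johansson.
Loads: Dubois 2/2, Ito 1/1, Yilmaz 2/2, Johansson 1/1, Dana 1/2, Mbeki 2/2 — all within limits.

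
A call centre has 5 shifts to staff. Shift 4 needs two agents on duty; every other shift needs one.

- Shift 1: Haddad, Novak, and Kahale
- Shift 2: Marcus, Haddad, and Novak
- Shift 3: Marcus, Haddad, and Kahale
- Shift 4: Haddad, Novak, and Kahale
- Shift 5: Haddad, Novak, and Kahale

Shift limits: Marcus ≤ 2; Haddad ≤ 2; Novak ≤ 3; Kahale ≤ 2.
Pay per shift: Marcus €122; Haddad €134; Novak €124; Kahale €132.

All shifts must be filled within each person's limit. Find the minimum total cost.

Picking the cheapest available agent for each shift independently would cost €748, and that bound is achievable.
An optimal schedule: Shift 1→Novak, Shift 2→Marcus, Shift 3→Marcus, Shift 4→Novak+Kahale, Shift 5→Novak.
Total: 124 + 122 + 122 + 124 + 132 + 124 = €748.

€748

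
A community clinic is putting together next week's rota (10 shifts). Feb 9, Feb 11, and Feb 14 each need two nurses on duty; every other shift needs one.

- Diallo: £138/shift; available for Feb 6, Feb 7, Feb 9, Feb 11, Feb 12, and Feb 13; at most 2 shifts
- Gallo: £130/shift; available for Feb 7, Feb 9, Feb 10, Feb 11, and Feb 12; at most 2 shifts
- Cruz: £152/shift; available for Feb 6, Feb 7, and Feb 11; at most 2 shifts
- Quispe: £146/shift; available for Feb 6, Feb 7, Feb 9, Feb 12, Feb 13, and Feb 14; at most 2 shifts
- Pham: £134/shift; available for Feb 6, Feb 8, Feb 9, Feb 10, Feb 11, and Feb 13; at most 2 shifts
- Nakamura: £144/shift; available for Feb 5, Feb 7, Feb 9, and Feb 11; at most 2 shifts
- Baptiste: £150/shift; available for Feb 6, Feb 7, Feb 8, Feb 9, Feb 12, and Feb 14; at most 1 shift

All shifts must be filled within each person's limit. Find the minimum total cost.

Feb 5 can only be covered by Nakamura, so that assignment is forced.
Feb 14 can only be covered by Quispe and Baptiste, so that assignment is forced.
Picking the cheapest available nurse for each shift independently would cost £1760, but that ignores the shift limits.
An optimal schedule: Feb 5→Nakamura, Feb 6→Cruz, Feb 7→Gallo, Feb 8→Pham, Feb 9→Quispe+Nakamura, Feb 10→Gallo, Feb 11→Cruz+Pham, Feb 12→Diallo, Feb 13→Diallo, Feb 14→Quispe+Baptiste.
Total: 144 + 152 + 130 + 134 + 146 + 144 + 130 + 152 + 134 + 138 + 138 + 146 + 150 = £1838.

£1838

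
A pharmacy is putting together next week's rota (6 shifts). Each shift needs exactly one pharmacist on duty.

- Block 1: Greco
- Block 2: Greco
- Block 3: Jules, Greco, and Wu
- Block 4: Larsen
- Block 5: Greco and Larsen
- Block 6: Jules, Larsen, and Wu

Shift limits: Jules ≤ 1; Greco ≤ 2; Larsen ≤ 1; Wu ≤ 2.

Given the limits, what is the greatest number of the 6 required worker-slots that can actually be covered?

5

Total capacity across all pharmacists is 1+2+1+2 = 6, and 6 slots are needed, so at most 6 can be filled.
Shifts {Block 1, Block 2, Block 4, Block 5} need 4 slots but only Greco and Larsen are available for them, supplying at most 3 — so at least 1 slot must go unfilled.
An assignment achieving 5: Block 1→Greco, Block 2→Greco, Block 3→Jules, Block 4→Larsen, Block 6→Wu.
Loads: Jules 1/1, Greco 2/2, Larsen 1/1, Wu 1/2.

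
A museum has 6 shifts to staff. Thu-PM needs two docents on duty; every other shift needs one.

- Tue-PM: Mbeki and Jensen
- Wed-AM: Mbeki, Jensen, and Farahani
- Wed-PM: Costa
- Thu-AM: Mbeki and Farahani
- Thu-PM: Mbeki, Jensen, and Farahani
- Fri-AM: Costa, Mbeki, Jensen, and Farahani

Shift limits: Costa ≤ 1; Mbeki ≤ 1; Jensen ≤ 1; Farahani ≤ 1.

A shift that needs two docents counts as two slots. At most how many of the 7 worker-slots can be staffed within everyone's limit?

4

Total capacity across all docents is 1+1+1+1 = 4, and 7 slots are needed, so at most 4 can be filled.
An assignment achieving 4: Tue-PM→Mbeki, Wed-AM→Jensen, Wed-PM→Costa, Thu-AM→Farahani.
Loads: Costa 1/1, Mbeki 1/1, Jensen 1/1, Farahani 1/1.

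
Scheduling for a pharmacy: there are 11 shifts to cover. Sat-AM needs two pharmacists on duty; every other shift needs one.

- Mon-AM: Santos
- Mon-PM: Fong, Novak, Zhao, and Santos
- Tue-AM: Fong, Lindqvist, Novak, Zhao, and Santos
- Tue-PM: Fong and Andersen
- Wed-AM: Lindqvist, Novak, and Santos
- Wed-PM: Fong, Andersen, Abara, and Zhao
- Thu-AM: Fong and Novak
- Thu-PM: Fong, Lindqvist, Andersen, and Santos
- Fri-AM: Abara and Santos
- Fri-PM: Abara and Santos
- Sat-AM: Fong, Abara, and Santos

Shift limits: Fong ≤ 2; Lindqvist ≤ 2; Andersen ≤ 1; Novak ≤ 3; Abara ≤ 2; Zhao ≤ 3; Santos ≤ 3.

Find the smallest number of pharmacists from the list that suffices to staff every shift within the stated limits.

12 slots to fill and no one can take more than 3, so at least ⌈12/3⌉ = 4 pharmacists are needed.
Any 4 pharmacists together have capacity at most 3+3+3+2 = 11 < 12 slots, so 4 can never suffice.
Fong, Lindqvist, Novak, Abara, and Santos alone can cover everything: Mon-AM→Santos, Mon-PM→Novak, Tue-AM→Novak, Tue-PM→Fong, Wed-AM→Lindqvist, Wed-PM→Fong, Thu-AM→Novak, Thu-PM→Lindqvist, Fri-AM→Abara, Fri-PM→Santos, Sat-AM→Abara+Santos.

5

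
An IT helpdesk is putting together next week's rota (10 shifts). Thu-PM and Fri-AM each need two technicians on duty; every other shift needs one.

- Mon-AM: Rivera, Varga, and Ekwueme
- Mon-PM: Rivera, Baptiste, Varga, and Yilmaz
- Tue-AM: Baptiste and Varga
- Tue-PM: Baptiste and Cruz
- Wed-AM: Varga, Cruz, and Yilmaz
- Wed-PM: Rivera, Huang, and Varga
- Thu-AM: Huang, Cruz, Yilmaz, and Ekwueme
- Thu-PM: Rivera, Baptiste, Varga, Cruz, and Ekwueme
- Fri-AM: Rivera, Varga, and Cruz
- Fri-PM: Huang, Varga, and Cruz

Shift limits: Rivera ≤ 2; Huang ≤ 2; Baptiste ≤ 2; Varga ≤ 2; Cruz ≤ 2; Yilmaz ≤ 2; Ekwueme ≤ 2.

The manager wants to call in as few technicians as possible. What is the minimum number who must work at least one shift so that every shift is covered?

6

12 slots to fill and no one can take more than 2, so at least ⌈12/2⌉ = 6 technicians are needed.
Rivera, Huang, Baptiste, Varga, Cruz, and Yilmaz alone can cover everything: Mon-AM→Rivera, Mon-PM→Yilmaz, Tue-AM→Baptiste, Tue-PM→Baptiste, Wed-AM→Varga, Wed-PM→Huang, Thu-AM→Yilmaz, Thu-PM→Varga+Cruz, Fri-AM→Rivera+Cruz, Fri-PM→Huang.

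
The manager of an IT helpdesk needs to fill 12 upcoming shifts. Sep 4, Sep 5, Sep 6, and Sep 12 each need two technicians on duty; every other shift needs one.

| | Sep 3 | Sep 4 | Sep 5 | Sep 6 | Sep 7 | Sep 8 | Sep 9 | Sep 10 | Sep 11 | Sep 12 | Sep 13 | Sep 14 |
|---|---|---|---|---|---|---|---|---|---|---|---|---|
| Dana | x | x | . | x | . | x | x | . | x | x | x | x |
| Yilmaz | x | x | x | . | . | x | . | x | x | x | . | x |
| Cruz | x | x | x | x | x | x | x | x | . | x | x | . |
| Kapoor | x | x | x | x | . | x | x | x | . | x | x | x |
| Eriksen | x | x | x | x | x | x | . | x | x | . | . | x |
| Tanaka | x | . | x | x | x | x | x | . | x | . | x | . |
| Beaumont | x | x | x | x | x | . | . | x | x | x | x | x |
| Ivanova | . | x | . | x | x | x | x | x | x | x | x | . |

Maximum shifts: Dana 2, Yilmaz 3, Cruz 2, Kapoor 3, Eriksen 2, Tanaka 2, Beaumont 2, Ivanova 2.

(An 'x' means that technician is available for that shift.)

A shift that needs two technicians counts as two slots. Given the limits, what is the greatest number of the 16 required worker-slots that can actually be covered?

16

Total capacity across all technicians is 2+3+2+3+2+2+2+2 = 18, and 16 slots are needed, so at most 16 can be filled.
An assignment achieving 16: Sep 3→Kapoor, Sep 4→Eriksen+Beaumont, Sep 5→Yilmaz+Cruz, Sep 6→Eriksen+Tanaka, Sep 7→Cruz, Sep 8→Tanaka, Sep 9→Dana, Sep 10→Yilmaz, Sep 11→Yilmaz, Sep 12→Kapoor+Beaumont, Sep 13→Kapoor, Sep 14→Dana.
Loads: Dana 2/2, Yilmaz 3/3, Cruz 2/2, Kapoor 3/3, Eriksen 2/2, Tanaka 2/2, Beaumont 2/2, Ivanova 0/2.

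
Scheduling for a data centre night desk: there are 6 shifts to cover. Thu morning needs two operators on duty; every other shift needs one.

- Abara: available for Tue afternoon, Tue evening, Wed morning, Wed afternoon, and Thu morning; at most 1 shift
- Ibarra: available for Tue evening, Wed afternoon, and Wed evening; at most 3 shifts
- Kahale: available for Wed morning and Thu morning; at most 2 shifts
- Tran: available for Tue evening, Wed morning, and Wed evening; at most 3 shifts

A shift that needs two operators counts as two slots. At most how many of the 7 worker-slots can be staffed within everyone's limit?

Total capacity across all operators is 1+3+2+3 = 9, and 7 slots are needed, so at most 7 can be filled.
Shifts {Tue afternoon, Thu morning} need 3 slots but only Abara and Kahale are available for them, supplying at most 2 — so at least 1 slot must go unfilled.
An assignment achieving 6: Tue afternoon→Abara, Tue evening→Ibarra, Wed morning→Kahale, Wed afternoon→Ibarra, Wed evening→Ibarra, Thu morning→Kahale.
Loads: Abara 1/1, Ibarra 3/3, Kahale 2/2, Tran 0/3.

6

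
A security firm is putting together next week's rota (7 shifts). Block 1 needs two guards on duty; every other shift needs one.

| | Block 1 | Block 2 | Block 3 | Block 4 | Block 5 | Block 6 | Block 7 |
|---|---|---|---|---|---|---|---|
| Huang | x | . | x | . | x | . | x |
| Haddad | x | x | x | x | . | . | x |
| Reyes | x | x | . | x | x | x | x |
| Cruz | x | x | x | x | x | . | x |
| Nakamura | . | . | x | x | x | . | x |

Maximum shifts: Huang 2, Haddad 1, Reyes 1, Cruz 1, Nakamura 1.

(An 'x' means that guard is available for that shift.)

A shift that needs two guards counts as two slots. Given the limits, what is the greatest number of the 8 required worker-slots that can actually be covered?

6

Total capacity across all guards is 2+1+1+1+1 = 6, and 8 slots are needed, so at most 6 can be filled.
An assignment achieving 6: Block 1→Huang+Cruz, Block 2→Haddad, Block 3→Huang, Block 4→Nakamura, Block 6→Reyes.
Loads: Huang 2/2, Haddad 1/1, Reyes 1/1, Cruz 1/1, Nakamura 1/1.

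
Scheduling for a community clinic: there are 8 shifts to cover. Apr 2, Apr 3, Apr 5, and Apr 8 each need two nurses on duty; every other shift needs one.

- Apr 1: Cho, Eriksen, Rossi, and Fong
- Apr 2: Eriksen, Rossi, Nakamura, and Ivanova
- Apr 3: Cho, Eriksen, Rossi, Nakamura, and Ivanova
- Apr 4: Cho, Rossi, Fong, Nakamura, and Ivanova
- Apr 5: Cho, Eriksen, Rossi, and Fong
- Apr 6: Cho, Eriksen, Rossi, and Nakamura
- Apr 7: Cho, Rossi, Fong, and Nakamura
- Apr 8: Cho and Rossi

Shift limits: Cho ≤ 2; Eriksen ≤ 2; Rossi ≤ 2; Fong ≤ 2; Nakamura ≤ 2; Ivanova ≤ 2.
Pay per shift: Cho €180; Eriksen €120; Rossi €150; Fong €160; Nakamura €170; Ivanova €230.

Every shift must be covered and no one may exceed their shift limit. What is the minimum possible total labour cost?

Apr 8 can only be covered by Cho and Rossi, so that assignment is forced.
Picking the cheapest available nurse for each shift independently would cost €1680, but that ignores the shift limits.
An optimal schedule: Apr 1→Cho, Apr 2→Nakamura+Ivanova, Apr 3→Nakamura+Ivanova, Apr 4→Fong, Apr 5→Eriksen+Fong, Apr 6→Eriksen, Apr 7→Rossi, Apr 8→Cho+Rossi.
Total: 180 + 170 + 230 + 170 + 230 + 160 + 120 + 160 + 120 + 150 + 180 + 150 = €2020.

€2020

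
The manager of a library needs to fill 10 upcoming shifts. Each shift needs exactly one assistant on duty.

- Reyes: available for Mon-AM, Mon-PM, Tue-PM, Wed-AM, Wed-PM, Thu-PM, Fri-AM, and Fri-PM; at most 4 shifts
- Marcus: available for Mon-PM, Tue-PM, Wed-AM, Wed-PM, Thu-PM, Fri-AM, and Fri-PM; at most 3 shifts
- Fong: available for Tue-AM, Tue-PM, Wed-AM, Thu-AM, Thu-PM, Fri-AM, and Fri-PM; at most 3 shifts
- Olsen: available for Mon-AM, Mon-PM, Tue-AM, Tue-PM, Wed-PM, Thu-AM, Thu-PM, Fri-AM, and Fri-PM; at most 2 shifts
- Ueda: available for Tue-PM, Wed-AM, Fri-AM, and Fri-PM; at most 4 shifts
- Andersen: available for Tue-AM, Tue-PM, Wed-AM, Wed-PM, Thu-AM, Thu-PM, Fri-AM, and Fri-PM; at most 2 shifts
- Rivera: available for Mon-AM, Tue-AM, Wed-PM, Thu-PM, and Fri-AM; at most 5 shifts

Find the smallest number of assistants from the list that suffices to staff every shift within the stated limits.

10 slots to fill and no one can take more than 5, so at least ⌈10/5⌉ = 2 assistants are needed.
Any 2 assistants together have capacity at most 5+4 = 9 < 10 slots, so 2 can never suffice.
Reyes, Marcus, and Fong alone can cover everything: Mon-AM→Reyes, Mon-PM→Reyes, Tue-AM→Fong, Tue-PM→Reyes, Wed-AM→Marcus, Wed-PM→Reyes, Thu-AM→Fong, Thu-PM→Marcus, Fri-AM→Marcus, Fri-PM→Fong.

3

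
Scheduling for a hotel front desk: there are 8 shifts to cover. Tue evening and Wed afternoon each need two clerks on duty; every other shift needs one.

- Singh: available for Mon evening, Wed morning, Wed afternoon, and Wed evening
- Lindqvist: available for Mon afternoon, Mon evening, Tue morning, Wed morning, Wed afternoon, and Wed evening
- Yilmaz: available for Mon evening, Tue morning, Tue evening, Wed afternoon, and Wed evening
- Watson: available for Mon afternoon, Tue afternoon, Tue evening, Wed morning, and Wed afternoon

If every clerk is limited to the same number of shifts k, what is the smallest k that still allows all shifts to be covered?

3

With 4 clerks and 10 worker-slots to fill, someone must work at least ⌈10/4⌉ = 3 shifts, so k ≥ 3.
k = 3 works: Mon afternoon→Lindqvist, Mon evening→Singh, Tue morning→Lindqvist, Tue afternoon→Watson, Tue evening→Yilmaz+Watson, Wed morning→Singh, Wed afternoon→Lindqvist+Yilmaz, Wed evening→Singh.
Loads: Singh 3, Lindqvist 3, Yilmaz 2, Watson 2 — all ≤ 3.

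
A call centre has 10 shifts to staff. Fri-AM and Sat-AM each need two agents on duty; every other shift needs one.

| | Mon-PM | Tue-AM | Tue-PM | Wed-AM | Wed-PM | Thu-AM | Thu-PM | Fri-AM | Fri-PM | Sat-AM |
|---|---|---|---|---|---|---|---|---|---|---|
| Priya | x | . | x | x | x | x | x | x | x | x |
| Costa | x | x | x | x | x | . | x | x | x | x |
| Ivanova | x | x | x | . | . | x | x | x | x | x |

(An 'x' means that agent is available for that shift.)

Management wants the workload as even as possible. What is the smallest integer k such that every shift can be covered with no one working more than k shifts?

With 3 agents and 12 worker-slots to fill, someone must work at least ⌈12/3⌉ = 4 shifts, so k ≥ 4.
k = 4 works: Mon-PM→Priya, Tue-AM→Costa, Tue-PM→Costa, Wed-AM→Priya, Wed-PM→Priya, Thu-AM→Priya, Thu-PM→Ivanova, Fri-AM→Costa+Ivanova, Fri-PM→Ivanova, Sat-AM→Costa+Ivanova.
Loads: Priya 4, Costa 4, Ivanova 4 — all ≤ 4.

4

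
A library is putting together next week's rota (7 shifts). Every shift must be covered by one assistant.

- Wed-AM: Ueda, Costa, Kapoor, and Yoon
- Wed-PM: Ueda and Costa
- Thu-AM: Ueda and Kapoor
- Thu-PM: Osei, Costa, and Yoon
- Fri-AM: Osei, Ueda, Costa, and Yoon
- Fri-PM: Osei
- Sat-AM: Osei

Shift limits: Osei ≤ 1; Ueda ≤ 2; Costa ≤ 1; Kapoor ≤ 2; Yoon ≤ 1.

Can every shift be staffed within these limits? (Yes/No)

Total capacity is 7 and 7 slots are needed, so capacity alone doesn't rule it out.
Shifts {Fri-PM, Sat-AM} need 2 worker-slots in total, but the assistants available for any of those shifts (Osei) can supply at most 1 among them. So no valid schedule exists.

No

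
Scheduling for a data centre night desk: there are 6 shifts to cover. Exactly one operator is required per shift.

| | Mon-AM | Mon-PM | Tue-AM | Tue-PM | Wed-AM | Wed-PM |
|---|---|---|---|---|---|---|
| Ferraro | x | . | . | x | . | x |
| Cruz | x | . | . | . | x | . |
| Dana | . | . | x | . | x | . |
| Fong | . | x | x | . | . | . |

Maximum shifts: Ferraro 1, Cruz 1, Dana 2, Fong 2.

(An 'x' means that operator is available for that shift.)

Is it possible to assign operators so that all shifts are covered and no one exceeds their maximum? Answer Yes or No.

No

Total capacity is 6 and 6 slots are needed, so capacity alone doesn't rule it out.
Shifts {Tue-PM, Wed-PM} need 2 worker-slots in total, but the operators available for any of those shifts (Ferraro) can supply at most 1 among them. So no valid schedule exists.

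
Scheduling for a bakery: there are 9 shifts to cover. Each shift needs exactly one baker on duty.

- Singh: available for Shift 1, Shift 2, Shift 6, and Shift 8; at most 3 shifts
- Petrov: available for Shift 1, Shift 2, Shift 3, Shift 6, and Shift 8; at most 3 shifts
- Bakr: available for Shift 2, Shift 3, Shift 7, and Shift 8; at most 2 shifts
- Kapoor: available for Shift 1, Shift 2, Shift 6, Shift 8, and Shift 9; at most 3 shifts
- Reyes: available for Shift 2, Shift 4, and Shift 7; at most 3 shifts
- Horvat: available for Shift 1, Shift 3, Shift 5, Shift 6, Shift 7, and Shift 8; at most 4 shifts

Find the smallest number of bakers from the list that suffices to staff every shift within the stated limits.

9 slots to fill and no one can take more than 4, so at least ⌈9/4⌉ = 3 bakers are needed.
Kapoor, Reyes, and Horvat alone can cover everything: Shift 1→Kapoor, Shift 2→Kapoor, Shift 3→Horvat, Shift 4→Reyes, Shift 5→Horvat, Shift 6→Horvat, Shift 7→Reyes, Shift 8→Horvat, Shift 9→Kapoor.

3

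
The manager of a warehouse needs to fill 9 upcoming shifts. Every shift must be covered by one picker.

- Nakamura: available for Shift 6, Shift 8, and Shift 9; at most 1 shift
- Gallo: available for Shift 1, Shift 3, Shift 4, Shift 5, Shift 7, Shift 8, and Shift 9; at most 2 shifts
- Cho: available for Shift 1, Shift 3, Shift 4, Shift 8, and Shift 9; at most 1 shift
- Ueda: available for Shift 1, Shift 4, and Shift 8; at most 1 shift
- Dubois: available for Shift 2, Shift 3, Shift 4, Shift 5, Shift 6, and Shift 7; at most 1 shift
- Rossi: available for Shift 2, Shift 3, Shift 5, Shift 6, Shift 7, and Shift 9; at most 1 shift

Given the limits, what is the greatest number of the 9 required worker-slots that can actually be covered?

7

Total capacity across all pickers is 1+2+1+1+1+1 = 7, and 9 slots are needed, so at most 7 can be filled.
An assignment achieving 7: Shift 1→Gallo, Shift 2→Dubois, Shift 3→Cho, Shift 4→Ueda, Shift 5→Gallo, Shift 6→Nakamura, Shift 7→Rossi.
Loads: Nakamura 1/1, Gallo 2/2, Cho 1/1, Ueda 1/1, Dubois 1/1, Rossi 1/1.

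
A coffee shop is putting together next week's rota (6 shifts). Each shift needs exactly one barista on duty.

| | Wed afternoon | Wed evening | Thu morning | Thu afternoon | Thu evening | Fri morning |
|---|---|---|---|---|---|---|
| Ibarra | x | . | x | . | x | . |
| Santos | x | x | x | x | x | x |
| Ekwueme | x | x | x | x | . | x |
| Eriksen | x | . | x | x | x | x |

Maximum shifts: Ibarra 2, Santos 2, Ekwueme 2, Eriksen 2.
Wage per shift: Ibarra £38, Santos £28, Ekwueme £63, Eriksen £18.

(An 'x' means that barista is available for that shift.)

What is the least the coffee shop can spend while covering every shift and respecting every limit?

£168

Picking the cheapest available barista for each shift independently would cost £118, but that ignores the shift limits.
An optimal schedule: Wed afternoon→Ibarra, Wed evening→Santos, Thu morning→Ibarra, Thu afternoon→Eriksen, Thu evening→Eriksen, Fri morning→Santos.
Total: 38 + 28 + 38 + 18 + 18 + 28 = £168.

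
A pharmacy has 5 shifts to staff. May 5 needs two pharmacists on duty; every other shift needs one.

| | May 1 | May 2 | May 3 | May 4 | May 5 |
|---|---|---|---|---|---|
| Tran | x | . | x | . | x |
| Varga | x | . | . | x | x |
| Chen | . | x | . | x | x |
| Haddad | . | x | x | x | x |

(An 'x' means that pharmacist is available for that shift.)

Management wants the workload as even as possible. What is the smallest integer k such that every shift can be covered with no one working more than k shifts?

2

With 4 pharmacists and 6 worker-slots to fill, someone must work at least ⌈6/4⌉ = 2 shifts, so k ≥ 2.
k = 2 works: May 1→Tran, May 2→Chen, May 3→Tran, May 4→Varga, May 5→Varga+Chen.
Loads: Tran 2, Varga 2, Chen 2, Haddad 0 — all ≤ 2.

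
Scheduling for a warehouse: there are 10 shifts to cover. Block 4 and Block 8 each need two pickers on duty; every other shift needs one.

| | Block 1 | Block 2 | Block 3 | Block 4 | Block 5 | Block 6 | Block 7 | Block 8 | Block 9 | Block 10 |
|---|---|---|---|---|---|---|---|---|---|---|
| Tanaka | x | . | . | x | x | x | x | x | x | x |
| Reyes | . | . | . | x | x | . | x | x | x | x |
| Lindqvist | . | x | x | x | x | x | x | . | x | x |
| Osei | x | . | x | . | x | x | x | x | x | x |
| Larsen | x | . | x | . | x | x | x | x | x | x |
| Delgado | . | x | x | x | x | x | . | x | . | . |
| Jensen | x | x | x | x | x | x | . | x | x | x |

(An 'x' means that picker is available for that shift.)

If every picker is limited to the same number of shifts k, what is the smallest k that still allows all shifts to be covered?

With 7 pickers and 12 worker-slots to fill, someone must work at least ⌈12/7⌉ = 2 shifts, so k ≥ 2.
k = 2 works: Block 1→Tanaka, Block 2→Lindqvist, Block 3→Lindqvist, Block 4→Delgado+Jensen, Block 5→Osei, Block 6→Osei, Block 7→Tanaka, Block 8→Larsen+Delgado, Block 9→Reyes, Block 10→Reyes.
Loads: Tanaka 2, Reyes 2, Lindqvist 2, Osei 2, Larsen 1, Delgado 2, Jensen 1 — all ≤ 2.

2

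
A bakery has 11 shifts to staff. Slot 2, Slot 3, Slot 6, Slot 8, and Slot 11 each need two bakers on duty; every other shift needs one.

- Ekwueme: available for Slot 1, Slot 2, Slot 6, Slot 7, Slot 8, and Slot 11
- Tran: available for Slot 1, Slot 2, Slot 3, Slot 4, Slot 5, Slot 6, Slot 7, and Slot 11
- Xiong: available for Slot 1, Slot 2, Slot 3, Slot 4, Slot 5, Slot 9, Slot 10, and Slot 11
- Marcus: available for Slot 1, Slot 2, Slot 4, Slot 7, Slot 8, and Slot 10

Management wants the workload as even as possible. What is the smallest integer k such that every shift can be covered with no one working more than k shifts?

With 4 bakers and 16 worker-slots to fill, someone must work at least ⌈16/4⌉ = 4 shifts, so k ≥ 4.
k = 4 works: Slot 1→Marcus, Slot 2→Ekwueme+Marcus, Slot 3→Tran+Xiong, Slot 4→Tran, Slot 5→Tran, Slot 6→Ekwueme+Tran, Slot 7→Marcus, Slot 8→Ekwueme+Marcus, Slot 9→Xiong, Slot 10→Xiong, Slot 11→Ekwueme+Xiong.
Loads: Ekwueme 4, Tran 4, Xiong 4, Marcus 4 — all ≤ 4.

4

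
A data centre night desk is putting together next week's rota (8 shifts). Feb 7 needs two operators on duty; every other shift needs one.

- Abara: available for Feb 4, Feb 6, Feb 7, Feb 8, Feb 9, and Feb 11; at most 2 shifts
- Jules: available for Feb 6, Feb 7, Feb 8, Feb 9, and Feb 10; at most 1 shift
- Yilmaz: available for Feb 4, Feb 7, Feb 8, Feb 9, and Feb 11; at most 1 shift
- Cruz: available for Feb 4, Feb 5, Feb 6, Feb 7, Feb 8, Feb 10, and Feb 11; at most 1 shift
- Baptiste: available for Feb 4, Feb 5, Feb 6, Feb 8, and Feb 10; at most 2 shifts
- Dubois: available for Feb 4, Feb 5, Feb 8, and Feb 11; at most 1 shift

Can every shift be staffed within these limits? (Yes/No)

No

Total capacity is 2+1+1+1+2+1 = 8 but 9 worker-slots are needed — infeasible.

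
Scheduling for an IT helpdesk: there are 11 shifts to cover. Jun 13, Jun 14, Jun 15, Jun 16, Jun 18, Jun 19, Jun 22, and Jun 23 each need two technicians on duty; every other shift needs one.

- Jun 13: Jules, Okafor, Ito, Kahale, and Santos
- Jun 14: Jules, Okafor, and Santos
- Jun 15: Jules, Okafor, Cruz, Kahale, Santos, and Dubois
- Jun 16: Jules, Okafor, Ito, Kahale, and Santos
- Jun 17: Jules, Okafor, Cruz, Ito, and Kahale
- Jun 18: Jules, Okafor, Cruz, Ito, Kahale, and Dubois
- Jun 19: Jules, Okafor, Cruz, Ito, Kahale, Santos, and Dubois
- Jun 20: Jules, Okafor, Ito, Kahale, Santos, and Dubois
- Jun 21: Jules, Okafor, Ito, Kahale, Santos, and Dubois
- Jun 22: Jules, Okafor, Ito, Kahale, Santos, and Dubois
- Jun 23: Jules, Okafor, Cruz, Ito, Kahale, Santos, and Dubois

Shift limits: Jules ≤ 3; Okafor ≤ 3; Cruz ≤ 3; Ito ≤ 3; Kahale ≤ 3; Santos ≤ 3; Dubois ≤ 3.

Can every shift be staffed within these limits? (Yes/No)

Yes

One valid schedule: Jun 13→Okafor+Ito, Jun 14→Jules+Okafor, Jun 15→Cruz+Kahale, Jun 16→Ito+Kahale, Jun 17→Jules, Jun 18→Cruz+Ito, Jun 19→Cruz+Santos, Jun 20→Jules, Jun 21→Okafor, Jun 22→Kahale+Santos, Jun 23→Santos+Dubois.
Loads: Jules 3/3, Okafor 3/3, Cruz 3/3, Ito 3/3, Kahale 3/3, Santos 3/3, Dubois 1/3 — all within limits.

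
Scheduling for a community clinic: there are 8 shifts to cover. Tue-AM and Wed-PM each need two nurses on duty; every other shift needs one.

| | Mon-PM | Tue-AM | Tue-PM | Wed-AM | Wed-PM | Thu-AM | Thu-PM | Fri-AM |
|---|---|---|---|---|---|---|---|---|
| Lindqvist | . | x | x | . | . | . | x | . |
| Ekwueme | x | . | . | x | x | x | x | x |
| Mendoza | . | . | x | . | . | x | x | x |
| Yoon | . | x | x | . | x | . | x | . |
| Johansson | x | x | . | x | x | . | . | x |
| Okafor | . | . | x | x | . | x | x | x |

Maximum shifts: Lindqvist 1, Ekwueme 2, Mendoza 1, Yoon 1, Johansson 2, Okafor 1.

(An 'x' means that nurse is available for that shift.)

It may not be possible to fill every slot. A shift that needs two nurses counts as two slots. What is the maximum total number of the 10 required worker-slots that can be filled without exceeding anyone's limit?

Total capacity across all nurses is 1+2+1+1+2+1 = 8, and 10 slots are needed, so at most 8 can be filled.
An assignment achieving 8: Mon-PM→Ekwueme, Tue-AM→Lindqvist+Yoon, Tue-PM→Okafor, Wed-AM→Ekwueme, Wed-PM→Johansson, Thu-AM→Mendoza, Fri-AM→Johansson.
Loads: Lindqvist 1/1, Ekwueme 2/2, Mendoza 1/1, Yoon 1/1, Johansson 2/2, Okafor 1/1.

8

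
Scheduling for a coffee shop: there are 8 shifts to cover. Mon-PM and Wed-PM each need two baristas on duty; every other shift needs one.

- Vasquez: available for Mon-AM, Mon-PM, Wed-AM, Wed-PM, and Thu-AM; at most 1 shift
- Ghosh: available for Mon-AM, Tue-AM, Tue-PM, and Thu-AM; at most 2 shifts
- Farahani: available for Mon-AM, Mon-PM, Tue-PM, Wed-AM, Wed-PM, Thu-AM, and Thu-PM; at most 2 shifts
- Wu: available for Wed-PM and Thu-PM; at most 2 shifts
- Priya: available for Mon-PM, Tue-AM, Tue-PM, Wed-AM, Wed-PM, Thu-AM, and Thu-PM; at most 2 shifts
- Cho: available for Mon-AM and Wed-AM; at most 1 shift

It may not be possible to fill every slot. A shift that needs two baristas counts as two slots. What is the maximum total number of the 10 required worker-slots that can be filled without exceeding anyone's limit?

10

Total capacity across all baristas is 1+2+2+2+2+1 = 10, and 10 slots are needed, so at most 10 can be filled.
An assignment achieving 10: Mon-AM→Farahani, Mon-PM→Vasquez+Farahani, Tue-AM→Ghosh, Tue-PM→Ghosh, Wed-AM→Cho, Wed-PM→Wu+Priya, Thu-AM→Priya, Thu-PM→Wu.
Loads: Vasquez 1/1, Ghosh 2/2, Farahani 2/2, Wu 2/2, Priya 2/2, Cho 1/1.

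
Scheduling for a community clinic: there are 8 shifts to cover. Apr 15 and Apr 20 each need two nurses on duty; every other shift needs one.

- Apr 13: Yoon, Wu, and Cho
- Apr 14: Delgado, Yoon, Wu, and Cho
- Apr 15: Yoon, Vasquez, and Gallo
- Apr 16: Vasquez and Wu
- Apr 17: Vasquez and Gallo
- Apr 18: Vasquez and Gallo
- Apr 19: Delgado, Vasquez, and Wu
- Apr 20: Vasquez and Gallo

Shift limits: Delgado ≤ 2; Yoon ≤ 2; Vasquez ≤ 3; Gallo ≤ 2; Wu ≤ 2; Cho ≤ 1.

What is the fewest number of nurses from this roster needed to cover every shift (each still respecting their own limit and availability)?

5

10 slots to fill and no one can take more than 3, so at least ⌈10/3⌉ = 4 nurses are needed.
Any 4 nurses together have capacity at most 3+2+2+2 = 9 < 10 slots, so 4 can never suffice.
Delgado, Yoon, Vasquez, Gallo, and Wu alone can cover everything: Apr 13→Yoon, Apr 14→Delgado, Apr 15→Yoon+Gallo, Apr 16→Wu, Apr 17→Vasquez, Apr 18→Vasquez, Apr 19→Delgado, Apr 20→Vasquez+Gallo.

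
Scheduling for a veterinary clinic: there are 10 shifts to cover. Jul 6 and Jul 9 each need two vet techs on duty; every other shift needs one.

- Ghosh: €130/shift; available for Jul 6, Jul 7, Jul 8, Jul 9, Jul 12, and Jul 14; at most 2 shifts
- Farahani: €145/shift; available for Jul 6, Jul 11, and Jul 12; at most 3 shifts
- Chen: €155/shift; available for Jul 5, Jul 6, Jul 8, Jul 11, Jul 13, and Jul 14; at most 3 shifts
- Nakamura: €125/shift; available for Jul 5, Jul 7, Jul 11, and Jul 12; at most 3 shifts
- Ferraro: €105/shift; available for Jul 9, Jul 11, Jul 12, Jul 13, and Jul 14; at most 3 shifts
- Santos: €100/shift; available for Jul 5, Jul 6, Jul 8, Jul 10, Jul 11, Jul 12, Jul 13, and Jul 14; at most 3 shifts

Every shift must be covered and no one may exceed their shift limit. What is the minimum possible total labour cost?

€1395

Jul 9 can only be covered by Ghosh and Ferraro, so that assignment is forced.
Jul 10 can only be covered by Santos, so that assignment is forced.
Picking the cheapest available vet tech for each shift independently would cost €1290, but that ignores the shift limits.
An optimal schedule: Jul 5→Santos, Jul 6→Ghosh+Farahani, Jul 7→Nakamura, Jul 8→Santos, Jul 9→Ferraro+Ghosh, Jul 10→Santos, Jul 11→Nakamura, Jul 12→Nakamura, Jul 13→Ferraro, Jul 14→Ferraro.
Total: 100 + 130 + 145 + 125 + 100 + 105 + 130 + 100 + 125 + 125 + 105 + 105 = €1395.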